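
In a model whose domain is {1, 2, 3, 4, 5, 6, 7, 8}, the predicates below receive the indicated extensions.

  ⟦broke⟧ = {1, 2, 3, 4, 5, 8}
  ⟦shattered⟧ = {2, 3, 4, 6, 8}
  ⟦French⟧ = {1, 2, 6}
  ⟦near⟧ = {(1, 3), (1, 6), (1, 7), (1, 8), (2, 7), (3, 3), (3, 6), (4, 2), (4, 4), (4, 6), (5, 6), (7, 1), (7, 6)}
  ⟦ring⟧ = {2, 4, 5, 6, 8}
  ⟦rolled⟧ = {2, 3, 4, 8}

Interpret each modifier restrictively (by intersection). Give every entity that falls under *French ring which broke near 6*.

⟦which broke⟧ = ⟦broke⟧ = {1, 2, 3, 4, 5, 8}
⟦near 6⟧ = {x : ⟨x, 6⟩ ∈ ⟦near⟧} = {1, 3, 4, 5, 7}
⟦ring⟧ = {2, 4, 5, 6, 8}
… ∩ ⟦which broke⟧ = {2, 4, 5, 6, 8} ∩ {1, 2, 3, 4, 5, 8} = {2, 4, 5, 8}
… ∩ ⟦near 6⟧ = {2, 4, 5, 8} ∩ {1, 3, 4, 5, 7} = {4, 5}
… ∩ ⟦French⟧ = {4, 5} ∩ {1, 2, 6} = ∅
So ⟦French ring which broke near 6⟧ = ∅.

∅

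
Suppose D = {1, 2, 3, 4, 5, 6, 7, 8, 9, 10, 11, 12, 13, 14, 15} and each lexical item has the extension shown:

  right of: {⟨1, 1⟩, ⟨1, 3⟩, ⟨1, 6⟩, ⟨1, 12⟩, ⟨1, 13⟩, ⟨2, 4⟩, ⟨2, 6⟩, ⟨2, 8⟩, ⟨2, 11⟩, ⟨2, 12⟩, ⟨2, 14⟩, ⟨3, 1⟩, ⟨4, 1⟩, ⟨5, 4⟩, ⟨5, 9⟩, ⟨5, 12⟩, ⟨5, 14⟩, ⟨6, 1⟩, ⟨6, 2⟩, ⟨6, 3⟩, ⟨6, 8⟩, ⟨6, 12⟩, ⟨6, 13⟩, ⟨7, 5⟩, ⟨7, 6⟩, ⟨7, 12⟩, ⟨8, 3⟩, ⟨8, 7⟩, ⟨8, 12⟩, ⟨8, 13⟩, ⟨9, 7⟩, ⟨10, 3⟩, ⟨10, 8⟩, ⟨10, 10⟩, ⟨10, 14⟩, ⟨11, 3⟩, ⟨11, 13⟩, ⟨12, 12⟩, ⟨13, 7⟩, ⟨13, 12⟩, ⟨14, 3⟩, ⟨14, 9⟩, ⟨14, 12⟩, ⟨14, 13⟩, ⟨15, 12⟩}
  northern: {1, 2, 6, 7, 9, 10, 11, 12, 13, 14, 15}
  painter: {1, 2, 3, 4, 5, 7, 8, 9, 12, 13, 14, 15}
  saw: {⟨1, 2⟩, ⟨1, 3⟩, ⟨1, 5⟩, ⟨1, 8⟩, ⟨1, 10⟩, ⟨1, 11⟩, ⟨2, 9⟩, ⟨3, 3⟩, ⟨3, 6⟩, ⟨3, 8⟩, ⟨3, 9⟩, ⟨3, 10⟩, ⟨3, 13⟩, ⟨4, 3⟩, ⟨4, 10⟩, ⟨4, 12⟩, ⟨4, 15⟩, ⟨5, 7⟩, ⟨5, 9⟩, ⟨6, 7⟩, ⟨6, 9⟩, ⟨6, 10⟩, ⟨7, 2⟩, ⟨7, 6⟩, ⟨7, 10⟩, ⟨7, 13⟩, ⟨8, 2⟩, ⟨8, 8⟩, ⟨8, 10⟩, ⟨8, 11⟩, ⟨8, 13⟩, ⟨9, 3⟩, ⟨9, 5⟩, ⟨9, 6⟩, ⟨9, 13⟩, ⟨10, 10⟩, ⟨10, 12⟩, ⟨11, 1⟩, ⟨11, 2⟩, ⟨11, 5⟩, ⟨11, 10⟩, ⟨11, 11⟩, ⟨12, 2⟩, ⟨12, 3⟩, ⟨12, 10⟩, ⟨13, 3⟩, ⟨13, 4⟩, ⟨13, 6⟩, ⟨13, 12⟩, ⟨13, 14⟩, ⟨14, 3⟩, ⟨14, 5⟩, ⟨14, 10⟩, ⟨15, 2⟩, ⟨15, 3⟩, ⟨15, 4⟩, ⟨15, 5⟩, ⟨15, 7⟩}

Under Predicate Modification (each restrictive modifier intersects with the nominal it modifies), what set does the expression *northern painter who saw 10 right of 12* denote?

{1, 7, 12, 14}

⟦who saw 10⟧ = {x : ⟨x, 10⟩ ∈ ⟦saw⟧} = {1, 3, 4, 6, 7, 8, 10, 11, 12, 14}
⟦right of 12⟧ = {x : ⟨x, 12⟩ ∈ ⟦right of⟧} = {1, 2, 5, 6, 7, 8, 12, 13, 14, 15}
⟦painter⟧ = {1, 2, 3, 4, 5, 7, 8, 9, 12, 13, 14, 15}
… ∩ ⟦who saw 10⟧ = {1, 2, 3, 4, 5, 7, 8, 9, 12, 13, 14, 15} ∩ {1, 3, 4, 6, 7, 8, 10, 11, 12, 14} = {1, 3, 4, 7, 8, 12, 14}
… ∩ ⟦right of 12⟧ = {1, 3, 4, 7, 8, 12, 14} ∩ {1, 2, 5, 6, 7, 8, 12, 13, 14, 15} = {1, 7, 8, 12, 14}
… ∩ ⟦northern⟧ = {1, 7, 8, 12, 14} ∩ {1, 2, 6, 7, 9, 10, 11, 12, 13, 14, 15} = {1, 7, 12, 14}
So ⟦northern painter who saw 10 right of 12⟧ = {1, 7, 12, 14}.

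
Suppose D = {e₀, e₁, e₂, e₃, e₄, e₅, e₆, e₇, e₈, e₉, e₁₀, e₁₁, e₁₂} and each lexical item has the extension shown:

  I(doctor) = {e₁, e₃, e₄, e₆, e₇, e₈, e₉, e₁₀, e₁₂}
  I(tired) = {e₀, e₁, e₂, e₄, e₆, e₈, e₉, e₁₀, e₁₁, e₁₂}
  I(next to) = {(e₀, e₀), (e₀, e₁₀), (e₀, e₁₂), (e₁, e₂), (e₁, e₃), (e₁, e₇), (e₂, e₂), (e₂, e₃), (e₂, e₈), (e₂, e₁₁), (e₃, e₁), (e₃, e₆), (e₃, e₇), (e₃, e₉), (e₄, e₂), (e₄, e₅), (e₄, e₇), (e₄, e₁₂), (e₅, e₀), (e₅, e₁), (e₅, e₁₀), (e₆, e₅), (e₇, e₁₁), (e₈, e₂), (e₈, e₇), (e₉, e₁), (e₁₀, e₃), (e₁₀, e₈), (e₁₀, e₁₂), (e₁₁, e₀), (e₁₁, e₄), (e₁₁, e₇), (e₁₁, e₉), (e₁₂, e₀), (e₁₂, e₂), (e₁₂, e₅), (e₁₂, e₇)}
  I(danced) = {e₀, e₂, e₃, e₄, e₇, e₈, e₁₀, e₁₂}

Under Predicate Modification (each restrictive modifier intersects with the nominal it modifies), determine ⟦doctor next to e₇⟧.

⟦next to e₇⟧ = {x : ⟨x, e₇⟩ ∈ ⟦next to⟧} = {e₁, e₃, e₄, e₈, e₁₁, e₁₂}
⟦doctor⟧ = {e₁, e₃, e₄, e₆, e₇, e₈, e₉, e₁₀, e₁₂}
… ∩ ⟦next to e₇⟧ = {e₁, e₃, e₄, e₆, e₇, e₈, e₉, e₁₀, e₁₂} ∩ {e₁, e₃, e₄, e₈, e₁₁, e₁₂} = {e₁, e₃, e₄, e₈, e₁₂}
So ⟦doctor next to e₇⟧ = {e₁, e₃, e₄, e₈, e₁₂}.

{e₁, e₃, e₄, e₈, e₁₂}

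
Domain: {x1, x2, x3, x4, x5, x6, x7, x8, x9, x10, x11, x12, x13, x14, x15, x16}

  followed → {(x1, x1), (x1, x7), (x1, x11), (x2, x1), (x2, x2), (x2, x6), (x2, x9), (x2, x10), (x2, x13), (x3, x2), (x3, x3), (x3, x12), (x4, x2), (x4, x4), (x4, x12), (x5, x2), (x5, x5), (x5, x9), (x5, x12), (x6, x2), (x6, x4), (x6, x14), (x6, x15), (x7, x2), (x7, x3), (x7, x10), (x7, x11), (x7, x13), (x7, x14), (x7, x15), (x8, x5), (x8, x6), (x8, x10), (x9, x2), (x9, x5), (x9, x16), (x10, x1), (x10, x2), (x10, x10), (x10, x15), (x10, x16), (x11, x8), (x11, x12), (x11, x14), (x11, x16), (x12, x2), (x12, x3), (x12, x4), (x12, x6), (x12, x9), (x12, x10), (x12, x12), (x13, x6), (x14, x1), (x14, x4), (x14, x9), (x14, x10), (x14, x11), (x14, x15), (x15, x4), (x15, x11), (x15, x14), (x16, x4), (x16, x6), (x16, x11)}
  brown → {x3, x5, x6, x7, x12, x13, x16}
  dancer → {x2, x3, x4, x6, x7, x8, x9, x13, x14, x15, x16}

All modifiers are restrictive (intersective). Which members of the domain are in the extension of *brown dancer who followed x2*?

{x3, x6, x7}

⟦who followed x2⟧ = {x : ⟨x, x2⟩ ∈ ⟦followed⟧} = {x2, x3, x4, x5, x6, x7, x9, x10, x12}
⟦dancer⟧ = {x2, x3, x4, x6, x7, x8, x9, x13, x14, x15, x16}
… ∩ ⟦who followed x2⟧ = {x2, x3, x4, x6, x7, x8, x9, x13, x14, x15, x16} ∩ {x2, x3, x4, x5, x6, x7, x9, x10, x12} = {x2, x3, x4, x6, x7, x9}
… ∩ ⟦brown⟧ = {x2, x3, x4, x6, x7, x9} ∩ {x3, x5, x6, x7, x12, x13, x16} = {x3, x6, x7}
So ⟦brown dancer who followed x2⟧ = {x3, x6, x7}.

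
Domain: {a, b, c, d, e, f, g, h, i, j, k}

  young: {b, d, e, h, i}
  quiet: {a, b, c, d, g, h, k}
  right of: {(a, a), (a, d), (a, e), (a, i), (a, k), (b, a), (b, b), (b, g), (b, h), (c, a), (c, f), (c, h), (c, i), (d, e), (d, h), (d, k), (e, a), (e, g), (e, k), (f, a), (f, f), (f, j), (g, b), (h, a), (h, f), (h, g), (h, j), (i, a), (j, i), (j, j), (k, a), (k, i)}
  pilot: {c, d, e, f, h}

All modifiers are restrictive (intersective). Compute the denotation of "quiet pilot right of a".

⟦right of a⟧ = {x : ⟨x, a⟩ ∈ ⟦right of⟧} = {a, b, c, e, f, h, i, k}
⟦pilot⟧ = {c, d, e, f, h}
… ∩ ⟦right of a⟧ = {c, d, e, f, h} ∩ {a, b, c, e, f, h, i, k} = {c, e, f, h}
… ∩ ⟦quiet⟧ = {c, e, f, h} ∩ {a, b, c, d, g, h, k} = {c, h}
So ⟦quiet pilot right of a⟧ = {c, h}.

{c, h}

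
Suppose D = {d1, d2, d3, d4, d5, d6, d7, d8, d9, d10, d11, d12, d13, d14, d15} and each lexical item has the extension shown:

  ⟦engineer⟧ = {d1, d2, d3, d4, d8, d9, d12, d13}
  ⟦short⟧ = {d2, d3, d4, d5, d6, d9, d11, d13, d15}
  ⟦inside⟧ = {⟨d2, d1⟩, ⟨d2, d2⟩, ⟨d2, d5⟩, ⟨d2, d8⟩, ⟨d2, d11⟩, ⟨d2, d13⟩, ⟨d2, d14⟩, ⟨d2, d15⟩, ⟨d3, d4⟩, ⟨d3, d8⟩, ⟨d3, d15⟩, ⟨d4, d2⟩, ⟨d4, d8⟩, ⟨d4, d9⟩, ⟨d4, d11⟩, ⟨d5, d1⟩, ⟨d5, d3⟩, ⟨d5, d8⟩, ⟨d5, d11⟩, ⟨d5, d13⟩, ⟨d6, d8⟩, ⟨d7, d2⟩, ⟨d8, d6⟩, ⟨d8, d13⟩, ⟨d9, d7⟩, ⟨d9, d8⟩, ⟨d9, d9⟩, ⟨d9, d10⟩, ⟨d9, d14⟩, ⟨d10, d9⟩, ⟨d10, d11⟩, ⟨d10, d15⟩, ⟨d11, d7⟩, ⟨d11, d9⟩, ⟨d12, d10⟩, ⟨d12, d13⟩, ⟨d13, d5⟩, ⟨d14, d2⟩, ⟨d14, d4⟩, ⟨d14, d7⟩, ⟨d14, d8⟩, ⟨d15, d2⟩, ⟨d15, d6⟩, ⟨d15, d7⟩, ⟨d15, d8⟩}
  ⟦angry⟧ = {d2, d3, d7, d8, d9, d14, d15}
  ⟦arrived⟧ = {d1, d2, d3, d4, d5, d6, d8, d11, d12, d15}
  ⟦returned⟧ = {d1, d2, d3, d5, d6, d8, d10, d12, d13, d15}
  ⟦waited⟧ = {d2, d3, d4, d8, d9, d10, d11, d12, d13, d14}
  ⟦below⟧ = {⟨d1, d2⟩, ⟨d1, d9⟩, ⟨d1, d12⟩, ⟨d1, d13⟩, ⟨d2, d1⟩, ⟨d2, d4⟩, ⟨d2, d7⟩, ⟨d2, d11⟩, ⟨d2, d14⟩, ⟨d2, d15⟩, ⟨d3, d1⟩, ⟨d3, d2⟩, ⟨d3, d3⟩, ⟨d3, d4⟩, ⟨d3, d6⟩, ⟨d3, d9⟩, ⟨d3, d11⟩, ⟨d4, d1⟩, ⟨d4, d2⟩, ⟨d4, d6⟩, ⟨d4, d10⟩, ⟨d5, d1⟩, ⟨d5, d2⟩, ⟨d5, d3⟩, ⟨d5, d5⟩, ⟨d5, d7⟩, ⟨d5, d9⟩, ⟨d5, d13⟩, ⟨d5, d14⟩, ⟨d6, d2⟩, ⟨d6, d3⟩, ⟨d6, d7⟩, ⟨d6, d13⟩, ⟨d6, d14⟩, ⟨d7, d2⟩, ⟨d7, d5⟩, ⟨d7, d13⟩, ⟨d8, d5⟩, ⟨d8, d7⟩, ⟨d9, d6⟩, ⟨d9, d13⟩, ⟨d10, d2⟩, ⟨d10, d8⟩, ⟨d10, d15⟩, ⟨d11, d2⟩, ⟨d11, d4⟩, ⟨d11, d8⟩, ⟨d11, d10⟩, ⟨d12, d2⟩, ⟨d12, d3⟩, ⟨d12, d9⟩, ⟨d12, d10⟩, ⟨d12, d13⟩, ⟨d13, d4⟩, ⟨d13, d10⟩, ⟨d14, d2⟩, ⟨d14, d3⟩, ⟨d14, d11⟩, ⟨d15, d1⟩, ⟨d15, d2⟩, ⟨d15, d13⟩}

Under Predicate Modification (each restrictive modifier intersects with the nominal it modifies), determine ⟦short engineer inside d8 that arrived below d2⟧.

⟦inside d8⟧ = {x : ⟨x, d8⟩ ∈ ⟦inside⟧} = {d2, d3, d4, d5, d6, d9, d14, d15}
⟦that arrived⟧ = ⟦arrived⟧ = {d1, d2, d3, d4, d5, d6, d8, d11, d12, d15}
⟦below d2⟧ = {x : ⟨x, d2⟩ ∈ ⟦below⟧} = {d1, d3, d4, d5, d6, d7, d10, d11, d12, d14, d15}
⟦engineer⟧ = {d1, d2, d3, d4, d8, d9, d12, d13}
… ∩ ⟦inside d8⟧ = {d1, d2, d3, d4, d8, d9, d12, d13} ∩ {d2, d3, d4, d5, d6, d9, d14, d15} = {d2, d3, d4, d9}
… ∩ ⟦that arrived⟧ = {d2, d3, d4, d9} ∩ {d1, d2, d3, d4, d5, d6, d8, d11, d12, d15} = {d2, d3, d4}
… ∩ ⟦below d2⟧ = {d2, d3, d4} ∩ {d1, d3, d4, d5, d6, d7, d10, d11, d12, d14, d15} = {d3, d4}
… ∩ ⟦short⟧ = {d3, d4} ∩ {d2, d3, d4, d5, d6, d9, d11, d13, d15} = {d3, d4}
So ⟦short engineer inside d8 that arrived below d2⟧ = {d3, d4}.

{d3, d4}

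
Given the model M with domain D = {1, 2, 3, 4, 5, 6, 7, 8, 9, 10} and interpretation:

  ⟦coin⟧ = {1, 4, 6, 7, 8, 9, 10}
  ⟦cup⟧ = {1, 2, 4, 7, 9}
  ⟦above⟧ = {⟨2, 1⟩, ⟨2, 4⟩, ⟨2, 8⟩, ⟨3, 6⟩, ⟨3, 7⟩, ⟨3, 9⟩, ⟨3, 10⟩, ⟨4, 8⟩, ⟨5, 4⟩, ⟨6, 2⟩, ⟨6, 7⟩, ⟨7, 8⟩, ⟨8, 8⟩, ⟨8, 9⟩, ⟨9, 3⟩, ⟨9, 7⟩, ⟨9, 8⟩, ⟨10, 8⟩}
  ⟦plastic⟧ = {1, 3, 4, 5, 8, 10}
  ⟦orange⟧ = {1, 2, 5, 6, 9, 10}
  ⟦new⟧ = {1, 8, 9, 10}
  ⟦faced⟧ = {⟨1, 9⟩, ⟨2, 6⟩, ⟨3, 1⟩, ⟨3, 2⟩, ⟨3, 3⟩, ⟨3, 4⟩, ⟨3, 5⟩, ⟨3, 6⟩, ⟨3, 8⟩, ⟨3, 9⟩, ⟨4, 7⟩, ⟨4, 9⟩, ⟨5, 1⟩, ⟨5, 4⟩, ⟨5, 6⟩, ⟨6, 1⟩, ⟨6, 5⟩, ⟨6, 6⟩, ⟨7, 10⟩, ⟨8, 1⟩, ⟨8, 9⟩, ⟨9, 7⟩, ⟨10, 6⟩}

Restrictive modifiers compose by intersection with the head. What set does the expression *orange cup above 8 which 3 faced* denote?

⟦above 8⟧ = {x : ⟨x, 8⟩ ∈ ⟦above⟧} = {2, 4, 7, 8, 9, 10}
⟦which 3 faced⟧ = {x : ⟨3, x⟩ ∈ ⟦faced⟧} = {1, 2, 3, 4, 5, 6, 8, 9}
⟦cup⟧ = {1, 2, 4, 7, 9}
… ∩ ⟦above 8⟧ = {1, 2, 4, 7, 9} ∩ {2, 4, 7, 8, 9, 10} = {2, 4, 7, 9}
… ∩ ⟦which 3 faced⟧ = {2, 4, 7, 9} ∩ {1, 2, 3, 4, 5, 6, 8, 9} = {2, 4, 9}
… ∩ ⟦orange⟧ = {2, 4, 9} ∩ {1, 2, 5, 6, 9, 10} = {2, 9}
So ⟦orange cup above 8 which 3 faced⟧ = {2, 9}.

{2, 9}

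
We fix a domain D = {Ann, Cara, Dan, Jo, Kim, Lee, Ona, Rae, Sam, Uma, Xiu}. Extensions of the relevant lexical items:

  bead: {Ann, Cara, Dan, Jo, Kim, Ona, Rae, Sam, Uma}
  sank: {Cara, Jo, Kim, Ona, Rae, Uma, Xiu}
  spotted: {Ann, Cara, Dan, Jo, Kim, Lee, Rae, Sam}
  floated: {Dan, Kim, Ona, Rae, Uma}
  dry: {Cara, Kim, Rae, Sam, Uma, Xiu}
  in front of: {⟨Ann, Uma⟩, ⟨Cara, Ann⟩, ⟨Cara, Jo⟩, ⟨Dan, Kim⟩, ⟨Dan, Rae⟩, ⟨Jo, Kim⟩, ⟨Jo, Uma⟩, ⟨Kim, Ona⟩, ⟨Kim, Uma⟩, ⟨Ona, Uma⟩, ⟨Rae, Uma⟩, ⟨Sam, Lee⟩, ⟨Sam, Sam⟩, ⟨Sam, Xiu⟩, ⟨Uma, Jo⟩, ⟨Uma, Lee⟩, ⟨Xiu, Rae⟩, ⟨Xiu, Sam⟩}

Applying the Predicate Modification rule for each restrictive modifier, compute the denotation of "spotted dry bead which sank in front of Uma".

{Kim, Rae}

⟦which sank⟧ = ⟦sank⟧ = {Cara, Jo, Kim, Ona, Rae, Uma, Xiu}
⟦in front of Uma⟧ = {x : ⟨x, Uma⟩ ∈ ⟦in front of⟧} = {Ann, Jo, Kim, Ona, Rae}
⟦bead⟧ = {Ann, Cara, Dan, Jo, Kim, Ona, Rae, Sam, Uma}
… ∩ ⟦which sank⟧ = {Ann, Cara, Dan, Jo, Kim, Ona, Rae, Sam, Uma} ∩ {Cara, Jo, Kim, Ona, Rae, Uma, Xiu} = {Cara, Jo, Kim, Ona, Rae, Uma}
… ∩ ⟦in front of Uma⟧ = {Cara, Jo, Kim, Ona, Rae, Uma} ∩ {Ann, Jo, Kim, Ona, Rae} = {Jo, Kim, Ona, Rae}
… ∩ ⟦spotted⟧ = {Jo, Kim, Ona, Rae} ∩ {Ann, Cara, Dan, Jo, Kim, Lee, Rae, Sam} = {Jo, Kim, Rae}
… ∩ ⟦dry⟧ = {Jo, Kim, Rae} ∩ {Cara, Kim, Rae, Sam, Uma, Xiu} = {Kim, Rae}
So ⟦spotted dry bead which sank in front of Uma⟧ = {Kim, Rae}.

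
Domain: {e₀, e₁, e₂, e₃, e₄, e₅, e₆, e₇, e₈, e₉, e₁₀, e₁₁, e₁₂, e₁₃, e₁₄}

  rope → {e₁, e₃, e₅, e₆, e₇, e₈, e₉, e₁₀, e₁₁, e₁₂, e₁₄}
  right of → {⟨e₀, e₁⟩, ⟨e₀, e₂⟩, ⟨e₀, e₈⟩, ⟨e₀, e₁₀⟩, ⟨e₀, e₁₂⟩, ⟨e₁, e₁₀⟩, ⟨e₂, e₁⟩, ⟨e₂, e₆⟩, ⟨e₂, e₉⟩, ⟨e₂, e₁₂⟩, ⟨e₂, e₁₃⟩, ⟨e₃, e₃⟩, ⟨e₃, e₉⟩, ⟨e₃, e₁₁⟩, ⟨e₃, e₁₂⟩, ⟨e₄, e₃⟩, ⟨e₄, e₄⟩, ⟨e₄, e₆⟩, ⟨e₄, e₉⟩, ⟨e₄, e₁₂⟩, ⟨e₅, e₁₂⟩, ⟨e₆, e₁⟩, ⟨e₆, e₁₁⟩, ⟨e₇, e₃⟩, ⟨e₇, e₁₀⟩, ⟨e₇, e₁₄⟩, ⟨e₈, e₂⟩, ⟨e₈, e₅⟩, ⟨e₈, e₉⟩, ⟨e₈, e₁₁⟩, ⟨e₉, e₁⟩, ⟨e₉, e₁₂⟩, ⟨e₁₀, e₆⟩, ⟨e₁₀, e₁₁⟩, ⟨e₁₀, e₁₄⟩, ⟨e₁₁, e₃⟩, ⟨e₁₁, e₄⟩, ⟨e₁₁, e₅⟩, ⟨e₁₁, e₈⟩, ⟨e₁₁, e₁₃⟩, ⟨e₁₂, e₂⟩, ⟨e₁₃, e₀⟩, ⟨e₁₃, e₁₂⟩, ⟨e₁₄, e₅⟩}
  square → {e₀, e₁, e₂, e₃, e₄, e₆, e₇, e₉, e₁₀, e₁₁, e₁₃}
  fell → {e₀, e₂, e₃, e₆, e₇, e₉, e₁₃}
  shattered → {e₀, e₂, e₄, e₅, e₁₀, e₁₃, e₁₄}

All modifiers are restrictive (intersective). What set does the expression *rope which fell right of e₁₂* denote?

{e₃, e₉}

⟦which fell⟧ = ⟦fell⟧ = {e₀, e₂, e₃, e₆, e₇, e₉, e₁₃}
⟦right of e₁₂⟧ = {x : ⟨x, e₁₂⟩ ∈ ⟦right of⟧} = {e₀, e₂, e₃, e₄, e₅, e₉, e₁₃}
⟦rope⟧ = {e₁, e₃, e₅, e₆, e₇, e₈, e₉, e₁₀, e₁₁, e₁₂, e₁₄}
… ∩ ⟦which fell⟧ = {e₁, e₃, e₅, e₆, e₇, e₈, e₉, e₁₀, e₁₁, e₁₂, e₁₄} ∩ {e₀, e₂, e₃, e₆, e₇, e₉, e₁₃} = {e₃, e₆, e₇, e₉}
… ∩ ⟦right of e₁₂⟧ = {e₃, e₆, e₇, e₉} ∩ {e₀, e₂, e₃, e₄, e₅, e₉, e₁₃} = {e₃, e₉}
So ⟦rope which fell right of e₁₂⟧ = {e₃, e₉}.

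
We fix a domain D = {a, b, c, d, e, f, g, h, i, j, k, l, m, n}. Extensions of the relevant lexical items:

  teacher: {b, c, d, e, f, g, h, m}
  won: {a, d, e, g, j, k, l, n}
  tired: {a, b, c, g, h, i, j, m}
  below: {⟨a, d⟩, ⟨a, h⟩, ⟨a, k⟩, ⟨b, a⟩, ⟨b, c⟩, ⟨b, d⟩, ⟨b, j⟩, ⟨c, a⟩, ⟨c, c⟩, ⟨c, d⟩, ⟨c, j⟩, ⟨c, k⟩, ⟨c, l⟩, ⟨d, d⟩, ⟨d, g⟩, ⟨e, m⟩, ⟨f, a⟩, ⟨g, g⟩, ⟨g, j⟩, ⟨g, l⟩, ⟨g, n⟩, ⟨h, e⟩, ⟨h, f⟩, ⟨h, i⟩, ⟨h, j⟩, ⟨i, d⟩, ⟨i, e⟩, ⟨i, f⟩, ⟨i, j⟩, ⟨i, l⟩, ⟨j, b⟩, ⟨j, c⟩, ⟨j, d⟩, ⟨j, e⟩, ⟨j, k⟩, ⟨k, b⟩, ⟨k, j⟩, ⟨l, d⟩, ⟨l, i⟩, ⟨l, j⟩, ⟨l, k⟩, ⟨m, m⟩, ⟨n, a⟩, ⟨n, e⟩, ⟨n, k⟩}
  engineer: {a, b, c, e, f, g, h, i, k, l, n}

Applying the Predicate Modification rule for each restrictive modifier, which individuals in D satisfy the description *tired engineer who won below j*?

{g}

⟦who won⟧ = ⟦won⟧ = {a, d, e, g, j, k, l, n}
⟦below j⟧ = {x : ⟨x, j⟩ ∈ ⟦below⟧} = {b, c, g, h, i, k, l}
⟦engineer⟧ = {a, b, c, e, f, g, h, i, k, l, n}
… ∩ ⟦who won⟧ = {a, b, c, e, f, g, h, i, k, l, n} ∩ {a, d, e, g, j, k, l, n} = {a, e, g, k, l, n}
… ∩ ⟦below j⟧ = {a, e, g, k, l, n} ∩ {b, c, g, h, i, k, l} = {g, k, l}
… ∩ ⟦tired⟧ = {g, k, l} ∩ {a, b, c, g, h, i, j, m} = {g}
So ⟦tired engineer who won below j⟧ = {g}.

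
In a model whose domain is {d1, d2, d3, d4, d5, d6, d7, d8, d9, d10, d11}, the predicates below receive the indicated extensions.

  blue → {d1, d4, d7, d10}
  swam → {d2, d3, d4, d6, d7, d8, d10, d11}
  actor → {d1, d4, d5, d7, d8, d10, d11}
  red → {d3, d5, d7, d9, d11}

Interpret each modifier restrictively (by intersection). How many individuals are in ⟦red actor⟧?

⟦actor⟧ = {d1, d4, d5, d7, d8, d10, d11}
… ∩ ⟦red⟧ = {d1, d4, d5, d7, d8, d10, d11} ∩ {d3, d5, d7, d9, d11} = {d5, d7, d11}
⟦red actor⟧ = {d5, d7, d11}, so the cardinality is 3.

3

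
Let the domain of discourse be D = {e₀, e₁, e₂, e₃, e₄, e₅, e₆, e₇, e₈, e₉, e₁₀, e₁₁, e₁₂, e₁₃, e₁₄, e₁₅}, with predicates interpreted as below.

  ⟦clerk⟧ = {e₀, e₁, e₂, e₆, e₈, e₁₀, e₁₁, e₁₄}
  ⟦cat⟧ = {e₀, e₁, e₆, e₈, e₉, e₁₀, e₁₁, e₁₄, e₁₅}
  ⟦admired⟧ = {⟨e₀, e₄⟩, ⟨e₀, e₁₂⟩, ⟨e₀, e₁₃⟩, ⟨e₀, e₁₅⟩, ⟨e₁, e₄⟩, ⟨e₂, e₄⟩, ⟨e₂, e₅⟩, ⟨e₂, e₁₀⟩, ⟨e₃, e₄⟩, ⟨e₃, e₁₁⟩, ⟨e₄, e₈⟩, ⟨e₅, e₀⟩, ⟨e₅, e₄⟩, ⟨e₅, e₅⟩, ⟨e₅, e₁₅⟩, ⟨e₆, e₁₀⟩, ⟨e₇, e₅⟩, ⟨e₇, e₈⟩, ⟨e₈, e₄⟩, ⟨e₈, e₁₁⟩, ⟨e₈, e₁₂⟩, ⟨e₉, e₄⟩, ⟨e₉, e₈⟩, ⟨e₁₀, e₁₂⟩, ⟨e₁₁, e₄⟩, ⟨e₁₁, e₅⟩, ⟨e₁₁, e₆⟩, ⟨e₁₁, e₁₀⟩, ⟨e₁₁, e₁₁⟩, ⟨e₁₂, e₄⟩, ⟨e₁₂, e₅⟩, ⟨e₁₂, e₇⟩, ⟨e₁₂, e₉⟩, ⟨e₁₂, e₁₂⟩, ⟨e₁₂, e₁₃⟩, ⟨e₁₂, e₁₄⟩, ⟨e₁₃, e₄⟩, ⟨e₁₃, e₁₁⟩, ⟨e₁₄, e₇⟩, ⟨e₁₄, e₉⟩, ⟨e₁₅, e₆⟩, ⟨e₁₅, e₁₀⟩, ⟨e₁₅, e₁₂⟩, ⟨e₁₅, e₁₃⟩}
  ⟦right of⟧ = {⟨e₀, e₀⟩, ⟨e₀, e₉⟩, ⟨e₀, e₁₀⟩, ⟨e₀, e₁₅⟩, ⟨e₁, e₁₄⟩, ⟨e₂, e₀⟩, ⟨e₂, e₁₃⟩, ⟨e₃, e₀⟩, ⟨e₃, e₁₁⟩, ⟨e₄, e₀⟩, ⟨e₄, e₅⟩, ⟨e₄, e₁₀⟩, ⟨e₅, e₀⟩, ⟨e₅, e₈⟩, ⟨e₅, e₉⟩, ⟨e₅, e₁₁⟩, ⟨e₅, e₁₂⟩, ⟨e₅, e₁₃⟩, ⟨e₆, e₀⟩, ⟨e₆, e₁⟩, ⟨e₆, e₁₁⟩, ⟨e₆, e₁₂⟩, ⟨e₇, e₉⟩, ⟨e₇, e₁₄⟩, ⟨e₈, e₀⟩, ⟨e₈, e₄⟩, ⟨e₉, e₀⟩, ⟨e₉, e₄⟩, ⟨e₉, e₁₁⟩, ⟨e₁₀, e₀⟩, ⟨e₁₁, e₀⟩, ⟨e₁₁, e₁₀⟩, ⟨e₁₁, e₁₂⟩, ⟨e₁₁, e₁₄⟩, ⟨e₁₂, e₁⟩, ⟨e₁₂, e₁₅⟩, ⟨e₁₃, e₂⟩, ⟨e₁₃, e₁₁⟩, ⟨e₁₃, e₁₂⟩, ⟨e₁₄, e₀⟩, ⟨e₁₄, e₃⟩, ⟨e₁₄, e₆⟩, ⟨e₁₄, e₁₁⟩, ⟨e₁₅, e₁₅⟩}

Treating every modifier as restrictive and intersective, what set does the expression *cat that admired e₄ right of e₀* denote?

{e₀, e₈, e₉, e₁₁}

⟦that admired e₄⟧ = {x : ⟨x, e₄⟩ ∈ ⟦admired⟧} = {e₀, e₁, e₂, e₃, e₅, e₈, e₉, e₁₁, e₁₂, e₁₃}
⟦right of e₀⟧ = {x : ⟨x, e₀⟩ ∈ ⟦right of⟧} = {e₀, e₂, e₃, e₄, e₅, e₆, e₈, e₉, e₁₀, e₁₁, e₁₄}
⟦cat⟧ = {e₀, e₁, e₆, e₈, e₉, e₁₀, e₁₁, e₁₄, e₁₅}
… ∩ ⟦that admired e₄⟧ = {e₀, e₁, e₆, e₈, e₉, e₁₀, e₁₁, e₁₄, e₁₅} ∩ {e₀, e₁, e₂, e₃, e₅, e₈, e₉, e₁₁, e₁₂, e₁₃} = {e₀, e₁, e₈, e₉, e₁₁}
… ∩ ⟦right of e₀⟧ = {e₀, e₁, e₈, e₉, e₁₁} ∩ {e₀, e₂, e₃, e₄, e₅, e₆, e₈, e₉, e₁₀, e₁₁, e₁₄} = {e₀, e₈, e₉, e₁₁}
So ⟦cat that admired e₄ right of e₀⟧ = {e₀, e₈, e₉, e₁₁}.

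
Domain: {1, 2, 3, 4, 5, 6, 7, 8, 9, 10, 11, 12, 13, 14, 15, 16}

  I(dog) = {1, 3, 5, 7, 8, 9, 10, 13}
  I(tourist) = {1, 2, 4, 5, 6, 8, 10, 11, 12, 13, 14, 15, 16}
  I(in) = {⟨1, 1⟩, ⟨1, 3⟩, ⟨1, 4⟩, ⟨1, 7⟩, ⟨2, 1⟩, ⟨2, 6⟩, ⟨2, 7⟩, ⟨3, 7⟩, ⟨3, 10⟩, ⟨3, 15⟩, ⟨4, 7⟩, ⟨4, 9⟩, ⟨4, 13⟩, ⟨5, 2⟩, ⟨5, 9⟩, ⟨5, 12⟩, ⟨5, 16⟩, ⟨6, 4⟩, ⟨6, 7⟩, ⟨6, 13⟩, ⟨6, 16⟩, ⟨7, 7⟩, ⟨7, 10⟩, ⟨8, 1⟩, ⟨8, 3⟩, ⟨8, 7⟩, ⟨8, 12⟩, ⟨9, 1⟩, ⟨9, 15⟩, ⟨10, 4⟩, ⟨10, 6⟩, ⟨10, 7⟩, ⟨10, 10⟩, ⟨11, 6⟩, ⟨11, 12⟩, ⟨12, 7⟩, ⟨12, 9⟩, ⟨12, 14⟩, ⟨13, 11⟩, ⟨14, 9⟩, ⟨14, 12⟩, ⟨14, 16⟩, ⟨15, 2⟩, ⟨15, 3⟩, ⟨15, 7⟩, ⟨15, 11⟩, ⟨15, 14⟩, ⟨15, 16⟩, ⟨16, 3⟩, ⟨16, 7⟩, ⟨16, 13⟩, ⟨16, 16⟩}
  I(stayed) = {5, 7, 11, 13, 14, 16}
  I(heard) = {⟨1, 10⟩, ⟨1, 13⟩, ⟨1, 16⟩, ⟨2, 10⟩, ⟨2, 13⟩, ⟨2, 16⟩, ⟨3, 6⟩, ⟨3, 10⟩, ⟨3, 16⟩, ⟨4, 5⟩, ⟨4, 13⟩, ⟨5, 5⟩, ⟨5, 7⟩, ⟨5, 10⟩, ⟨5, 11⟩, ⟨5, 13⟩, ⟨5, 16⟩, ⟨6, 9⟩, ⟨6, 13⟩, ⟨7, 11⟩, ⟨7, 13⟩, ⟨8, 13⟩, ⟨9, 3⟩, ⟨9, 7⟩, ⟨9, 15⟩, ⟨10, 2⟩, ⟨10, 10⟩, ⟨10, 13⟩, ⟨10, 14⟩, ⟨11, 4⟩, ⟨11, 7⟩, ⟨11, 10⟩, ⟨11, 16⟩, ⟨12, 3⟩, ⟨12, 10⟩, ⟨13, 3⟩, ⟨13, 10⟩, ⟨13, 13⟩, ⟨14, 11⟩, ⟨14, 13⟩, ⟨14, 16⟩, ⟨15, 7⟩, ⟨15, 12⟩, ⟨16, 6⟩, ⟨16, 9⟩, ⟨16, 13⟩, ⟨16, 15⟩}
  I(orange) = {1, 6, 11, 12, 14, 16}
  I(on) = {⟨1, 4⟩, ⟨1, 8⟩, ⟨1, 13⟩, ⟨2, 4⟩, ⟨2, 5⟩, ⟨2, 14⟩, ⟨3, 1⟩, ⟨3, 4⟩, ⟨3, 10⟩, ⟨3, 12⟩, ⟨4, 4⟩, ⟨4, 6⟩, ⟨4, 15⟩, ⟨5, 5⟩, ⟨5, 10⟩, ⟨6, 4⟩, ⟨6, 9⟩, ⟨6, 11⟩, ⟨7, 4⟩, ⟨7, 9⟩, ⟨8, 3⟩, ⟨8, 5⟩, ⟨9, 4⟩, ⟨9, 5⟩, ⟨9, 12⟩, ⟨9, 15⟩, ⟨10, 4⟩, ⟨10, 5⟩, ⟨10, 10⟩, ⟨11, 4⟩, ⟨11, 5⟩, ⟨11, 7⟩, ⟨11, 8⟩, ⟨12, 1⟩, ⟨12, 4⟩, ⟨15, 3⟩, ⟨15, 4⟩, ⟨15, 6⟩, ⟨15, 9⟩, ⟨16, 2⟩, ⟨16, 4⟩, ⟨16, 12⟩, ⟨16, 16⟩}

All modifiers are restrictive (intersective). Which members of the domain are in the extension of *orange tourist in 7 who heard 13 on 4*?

⟦in 7⟧ = {x : ⟨x, 7⟩ ∈ ⟦in⟧} = {1, 2, 3, 4, 6, 7, 8, 10, 12, 15, 16}
⟦who heard 13⟧ = {x : ⟨x, 13⟩ ∈ ⟦heard⟧} = {1, 2, 4, 5, 6, 7, 8, 10, 13, 14, 16}
⟦on 4⟧ = {x : ⟨x, 4⟩ ∈ ⟦on⟧} = {1, 2, 3, 4, 6, 7, 9, 10, 11, 12, 15, 16}
⟦tourist⟧ = {1, 2, 4, 5, 6, 8, 10, 11, 12, 13, 14, 15, 16}
… ∩ ⟦in 7⟧ = {1, 2, 4, 5, 6, 8, 10, 11, 12, 13, 14, 15, 16} ∩ {1, 2, 3, 4, 6, 7, 8, 10, 12, 15, 16} = {1, 2, 4, 6, 8, 10, 12, 15, 16}
… ∩ ⟦who heard 13⟧ = {1, 2, 4, 6, 8, 10, 12, 15, 16} ∩ {1, 2, 4, 5, 6, 7, 8, 10, 13, 14, 16} = {1, 2, 4, 6, 8, 10, 16}
… ∩ ⟦on 4⟧ = {1, 2, 4, 6, 8, 10, 16} ∩ {1, 2, 3, 4, 6, 7, 9, 10, 11, 12, 15, 16} = {1, 2, 4, 6, 10, 16}
… ∩ ⟦orange⟧ = {1, 2, 4, 6, 10, 16} ∩ {1, 6, 11, 12, 14, 16} = {1, 6, 16}
So ⟦orange tourist in 7 who heard 13 on 4⟧ = {1, 6, 16}.

{1, 6, 16}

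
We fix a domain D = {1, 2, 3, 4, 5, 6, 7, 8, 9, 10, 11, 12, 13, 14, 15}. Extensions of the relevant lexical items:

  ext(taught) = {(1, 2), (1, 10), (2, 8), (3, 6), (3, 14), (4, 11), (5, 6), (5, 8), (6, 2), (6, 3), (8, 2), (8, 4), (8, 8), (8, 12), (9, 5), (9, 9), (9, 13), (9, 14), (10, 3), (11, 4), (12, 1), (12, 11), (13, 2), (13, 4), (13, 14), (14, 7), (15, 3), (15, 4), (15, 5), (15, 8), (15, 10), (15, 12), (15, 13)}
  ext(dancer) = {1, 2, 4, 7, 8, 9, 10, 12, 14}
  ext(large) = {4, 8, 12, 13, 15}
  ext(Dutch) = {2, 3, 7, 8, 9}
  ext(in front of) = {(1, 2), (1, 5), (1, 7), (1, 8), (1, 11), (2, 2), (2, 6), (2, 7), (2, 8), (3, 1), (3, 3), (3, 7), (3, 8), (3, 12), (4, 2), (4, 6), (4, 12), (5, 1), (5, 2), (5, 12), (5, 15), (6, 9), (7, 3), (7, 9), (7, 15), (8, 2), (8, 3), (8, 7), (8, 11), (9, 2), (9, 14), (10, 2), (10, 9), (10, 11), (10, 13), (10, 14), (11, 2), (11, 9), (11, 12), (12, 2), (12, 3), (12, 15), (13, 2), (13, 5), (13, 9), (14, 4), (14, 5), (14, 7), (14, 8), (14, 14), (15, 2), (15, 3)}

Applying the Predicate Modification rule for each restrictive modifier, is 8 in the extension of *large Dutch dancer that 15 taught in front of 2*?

⟦that 15 taught⟧ = {x : ⟨15, x⟩ ∈ ⟦taught⟧} = {3, 4, 5, 8, 10, 12, 13}
⟦in front of 2⟧ = {x : ⟨x, 2⟩ ∈ ⟦in front of⟧} = {1, 2, 4, 5, 8, 9, 10, 11, 12, 13, 15}
⟦dancer⟧ = {1, 2, 4, 7, 8, 9, 10, 12, 14}
… ∩ ⟦that 15 taught⟧ = {1, 2, 4, 7, 8, 9, 10, 12, 14} ∩ {3, 4, 5, 8, 10, 12, 13} = {4, 8, 10, 12}
… ∩ ⟦in front of 2⟧ = {4, 8, 10, 12} ∩ {1, 2, 4, 5, 8, 9, 10, 11, 12, 13, 15} = {4, 8, 10, 12}
… ∩ ⟦large⟧ = {4, 8, 10, 12} ∩ {4, 8, 12, 13, 15} = {4, 8, 12}
… ∩ ⟦Dutch⟧ = {4, 8, 12} ∩ {2, 3, 7, 8, 9} = {8}
⟦large Dutch dancer that 15 taught in front of 2⟧ = {8}; 8 ∈ this set.

yes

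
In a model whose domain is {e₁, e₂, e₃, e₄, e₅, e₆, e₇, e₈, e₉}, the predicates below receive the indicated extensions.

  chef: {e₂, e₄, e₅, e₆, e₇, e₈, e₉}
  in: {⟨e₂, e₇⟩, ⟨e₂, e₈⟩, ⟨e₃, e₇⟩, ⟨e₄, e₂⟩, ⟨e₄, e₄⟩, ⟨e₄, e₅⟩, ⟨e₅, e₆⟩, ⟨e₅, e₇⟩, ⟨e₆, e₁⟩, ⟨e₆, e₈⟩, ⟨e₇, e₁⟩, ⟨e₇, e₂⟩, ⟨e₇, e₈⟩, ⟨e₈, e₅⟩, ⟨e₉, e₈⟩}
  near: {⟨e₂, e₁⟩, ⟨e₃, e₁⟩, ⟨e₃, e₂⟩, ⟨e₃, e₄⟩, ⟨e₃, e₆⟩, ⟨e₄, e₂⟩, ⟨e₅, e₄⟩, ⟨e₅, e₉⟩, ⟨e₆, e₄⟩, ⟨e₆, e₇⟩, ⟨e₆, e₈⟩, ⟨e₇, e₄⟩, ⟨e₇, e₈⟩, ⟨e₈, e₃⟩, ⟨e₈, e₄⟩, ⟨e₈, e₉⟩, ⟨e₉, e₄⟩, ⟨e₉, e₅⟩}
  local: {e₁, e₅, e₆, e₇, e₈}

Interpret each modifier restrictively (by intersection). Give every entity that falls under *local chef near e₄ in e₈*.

⟦near e₄⟧ = {x : ⟨x, e₄⟩ ∈ ⟦near⟧} = {e₃, e₅, e₆, e₇, e₈, e₉}
⟦in e₈⟧ = {x : ⟨x, e₈⟩ ∈ ⟦in⟧} = {e₂, e₆, e₇, e₉}
⟦chef⟧ = {e₂, e₄, e₅, e₆, e₇, e₈, e₉}
… ∩ ⟦near e₄⟧ = {e₂, e₄, e₅, e₆, e₇, e₈, e₉} ∩ {e₃, e₅, e₆, e₇, e₈, e₉} = {e₅, e₆, e₇, e₈, e₉}
… ∩ ⟦in e₈⟧ = {e₅, e₆, e₇, e₈, e₉} ∩ {e₂, e₆, e₇, e₉} = {e₆, e₇, e₉}
… ∩ ⟦local⟧ = {e₆, e₇, e₉} ∩ {e₁, e₅, e₆, e₇, e₈} = {e₆, e₇}
So ⟦local chef near e₄ in e₈⟧ = {e₆, e₇}.

{e₆, e₇}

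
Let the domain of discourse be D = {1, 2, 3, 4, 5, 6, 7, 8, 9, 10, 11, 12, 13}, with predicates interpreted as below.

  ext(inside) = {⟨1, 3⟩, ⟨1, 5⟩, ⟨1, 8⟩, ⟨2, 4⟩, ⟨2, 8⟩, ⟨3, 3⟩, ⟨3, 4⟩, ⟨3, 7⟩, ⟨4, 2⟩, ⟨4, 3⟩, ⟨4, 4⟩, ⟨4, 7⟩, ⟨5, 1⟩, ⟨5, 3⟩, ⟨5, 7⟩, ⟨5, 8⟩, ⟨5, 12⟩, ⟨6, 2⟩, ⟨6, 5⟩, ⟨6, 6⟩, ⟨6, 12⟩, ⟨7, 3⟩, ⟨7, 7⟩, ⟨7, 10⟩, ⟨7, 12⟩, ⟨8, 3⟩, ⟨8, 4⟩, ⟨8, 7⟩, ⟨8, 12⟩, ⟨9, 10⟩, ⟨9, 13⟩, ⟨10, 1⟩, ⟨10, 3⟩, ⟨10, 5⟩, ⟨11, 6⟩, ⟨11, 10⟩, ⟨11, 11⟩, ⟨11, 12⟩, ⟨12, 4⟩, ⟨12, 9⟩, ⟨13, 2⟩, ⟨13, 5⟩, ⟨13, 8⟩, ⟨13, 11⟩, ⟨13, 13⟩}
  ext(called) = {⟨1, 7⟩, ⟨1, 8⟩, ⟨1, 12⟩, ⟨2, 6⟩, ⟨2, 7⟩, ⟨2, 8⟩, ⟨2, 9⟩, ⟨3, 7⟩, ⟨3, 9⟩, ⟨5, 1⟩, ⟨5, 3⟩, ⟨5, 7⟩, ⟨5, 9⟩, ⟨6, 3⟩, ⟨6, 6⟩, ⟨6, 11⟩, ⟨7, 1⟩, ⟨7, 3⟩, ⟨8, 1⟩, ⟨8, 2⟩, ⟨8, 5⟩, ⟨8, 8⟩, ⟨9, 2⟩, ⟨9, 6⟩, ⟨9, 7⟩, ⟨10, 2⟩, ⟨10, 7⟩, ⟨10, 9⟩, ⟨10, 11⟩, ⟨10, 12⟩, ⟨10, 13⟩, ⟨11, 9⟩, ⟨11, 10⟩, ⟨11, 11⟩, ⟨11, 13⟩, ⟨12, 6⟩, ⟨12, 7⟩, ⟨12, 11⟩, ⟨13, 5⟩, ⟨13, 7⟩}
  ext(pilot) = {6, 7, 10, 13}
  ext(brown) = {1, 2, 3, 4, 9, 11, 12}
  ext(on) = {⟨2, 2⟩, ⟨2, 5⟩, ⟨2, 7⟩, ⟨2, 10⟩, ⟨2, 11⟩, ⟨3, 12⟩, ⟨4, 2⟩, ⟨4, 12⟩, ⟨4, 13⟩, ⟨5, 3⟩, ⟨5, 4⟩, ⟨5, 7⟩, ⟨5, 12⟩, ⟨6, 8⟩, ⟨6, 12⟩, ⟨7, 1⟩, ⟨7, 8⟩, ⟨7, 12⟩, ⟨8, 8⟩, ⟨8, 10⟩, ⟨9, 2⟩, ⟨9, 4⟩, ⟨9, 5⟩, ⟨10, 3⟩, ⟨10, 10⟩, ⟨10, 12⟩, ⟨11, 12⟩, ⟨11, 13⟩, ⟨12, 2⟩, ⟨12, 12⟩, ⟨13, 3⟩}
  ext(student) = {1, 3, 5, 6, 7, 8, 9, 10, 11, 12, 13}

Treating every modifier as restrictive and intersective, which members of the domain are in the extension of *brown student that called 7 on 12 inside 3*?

{3}

⟦that called 7⟧ = {x : ⟨x, 7⟩ ∈ ⟦called⟧} = {1, 2, 3, 5, 9, 10, 12, 13}
⟦on 12⟧ = {x : ⟨x, 12⟩ ∈ ⟦on⟧} = {3, 4, 5, 6, 7, 10, 11, 12}
⟦inside 3⟧ = {x : ⟨x, 3⟩ ∈ ⟦inside⟧} = {1, 3, 4, 5, 7, 8, 10}
⟦student⟧ = {1, 3, 5, 6, 7, 8, 9, 10, 11, 12, 13}
… ∩ ⟦that called 7⟧ = {1, 3, 5, 6, 7, 8, 9, 10, 11, 12, 13} ∩ {1, 2, 3, 5, 9, 10, 12, 13} = {1, 3, 5, 9, 10, 12, 13}
… ∩ ⟦on 12⟧ = {1, 3, 5, 9, 10, 12, 13} ∩ {3, 4, 5, 6, 7, 10, 11, 12} = {3, 5, 10, 12}
… ∩ ⟦inside 3⟧ = {3, 5, 10, 12} ∩ {1, 3, 4, 5, 7, 8, 10} = {3, 5, 10}
… ∩ ⟦brown⟧ = {3, 5, 10} ∩ {1, 2, 3, 4, 9, 11, 12} = {3}
So ⟦brown student that called 7 on 12 inside 3⟧ = {3}.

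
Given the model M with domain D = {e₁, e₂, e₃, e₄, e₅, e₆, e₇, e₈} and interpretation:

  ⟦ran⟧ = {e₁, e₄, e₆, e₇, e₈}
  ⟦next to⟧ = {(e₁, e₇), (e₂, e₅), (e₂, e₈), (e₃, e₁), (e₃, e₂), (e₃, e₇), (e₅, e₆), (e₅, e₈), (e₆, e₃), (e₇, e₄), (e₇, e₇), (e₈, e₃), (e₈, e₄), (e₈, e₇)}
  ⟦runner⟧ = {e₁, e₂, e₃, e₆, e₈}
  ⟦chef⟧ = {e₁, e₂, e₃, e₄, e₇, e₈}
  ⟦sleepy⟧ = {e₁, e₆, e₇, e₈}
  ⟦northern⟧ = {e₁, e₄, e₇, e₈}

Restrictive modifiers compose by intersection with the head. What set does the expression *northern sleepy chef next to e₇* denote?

{e₁, e₇, e₈}

⟦next to e₇⟧ = {x : ⟨x, e₇⟩ ∈ ⟦next to⟧} = {e₁, e₃, e₇, e₈}
⟦chef⟧ = {e₁, e₂, e₃, e₄, e₇, e₈}
… ∩ ⟦next to e₇⟧ = {e₁, e₂, e₃, e₄, e₇, e₈} ∩ {e₁, e₃, e₇, e₈} = {e₁, e₃, e₇, e₈}
… ∩ ⟦northern⟧ = {e₁, e₃, e₇, e₈} ∩ {e₁, e₄, e₇, e₈} = {e₁, e₇, e₈}
… ∩ ⟦sleepy⟧ = {e₁, e₇, e₈} ∩ {e₁, e₆, e₇, e₈} = {e₁, e₇, e₈}
So ⟦northern sleepy chef next to e₇⟧ = {e₁, e₇, e₈}.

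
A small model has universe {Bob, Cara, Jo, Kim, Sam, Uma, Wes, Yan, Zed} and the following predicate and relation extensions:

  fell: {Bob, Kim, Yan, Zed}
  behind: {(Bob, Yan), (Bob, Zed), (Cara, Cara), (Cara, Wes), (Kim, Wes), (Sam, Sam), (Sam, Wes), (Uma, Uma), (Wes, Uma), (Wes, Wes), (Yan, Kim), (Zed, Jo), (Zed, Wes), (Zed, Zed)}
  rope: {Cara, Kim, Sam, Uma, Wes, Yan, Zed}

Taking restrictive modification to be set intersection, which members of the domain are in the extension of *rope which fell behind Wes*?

{Kim, Zed}

⟦which fell⟧ = ⟦fell⟧ = {Bob, Kim, Yan, Zed}
⟦behind Wes⟧ = {x : ⟨x, Wes⟩ ∈ ⟦behind⟧} = {Cara, Kim, Sam, Wes, Zed}
⟦rope⟧ = {Cara, Kim, Sam, Uma, Wes, Yan, Zed}
… ∩ ⟦which fell⟧ = {Cara, Kim, Sam, Uma, Wes, Yan, Zed} ∩ {Bob, Kim, Yan, Zed} = {Kim, Yan, Zed}
… ∩ ⟦behind Wes⟧ = {Kim, Yan, Zed} ∩ {Cara, Kim, Sam, Wes, Zed} = {Kim, Zed}
So ⟦rope which fell behind Wes⟧ = {Kim, Zed}.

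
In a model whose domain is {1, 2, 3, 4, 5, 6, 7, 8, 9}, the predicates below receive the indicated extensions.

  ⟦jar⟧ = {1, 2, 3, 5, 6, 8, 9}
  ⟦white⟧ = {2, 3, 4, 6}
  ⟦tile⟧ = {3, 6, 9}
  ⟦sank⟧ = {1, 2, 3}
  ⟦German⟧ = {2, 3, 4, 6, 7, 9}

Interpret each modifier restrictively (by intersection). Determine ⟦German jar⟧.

⟦jar⟧ = {1, 2, 3, 5, 6, 8, 9}
… ∩ ⟦German⟧ = {1, 2, 3, 5, 6, 8, 9} ∩ {2, 3, 4, 6, 7, 9} = {2, 3, 6, 9}
So ⟦German jar⟧ = {2, 3, 6, 9}.

{2, 3, 6, 9}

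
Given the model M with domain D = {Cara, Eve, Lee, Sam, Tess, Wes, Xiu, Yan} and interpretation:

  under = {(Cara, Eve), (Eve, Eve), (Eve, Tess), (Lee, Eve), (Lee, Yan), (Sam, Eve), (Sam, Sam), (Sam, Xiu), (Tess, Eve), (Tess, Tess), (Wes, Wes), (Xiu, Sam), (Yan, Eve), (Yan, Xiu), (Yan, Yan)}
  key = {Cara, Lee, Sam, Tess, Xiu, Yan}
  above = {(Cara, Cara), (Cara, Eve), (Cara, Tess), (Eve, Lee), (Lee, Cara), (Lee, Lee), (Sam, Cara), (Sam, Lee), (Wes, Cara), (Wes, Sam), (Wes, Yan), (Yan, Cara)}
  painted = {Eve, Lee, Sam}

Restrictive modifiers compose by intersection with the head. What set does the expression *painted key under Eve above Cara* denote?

⟦under Eve⟧ = {x : ⟨x, Eve⟩ ∈ ⟦under⟧} = {Cara, Eve, Lee, Sam, Tess, Yan}
⟦above Cara⟧ = {x : ⟨x, Cara⟩ ∈ ⟦above⟧} = {Cara, Lee, Sam, Wes, Yan}
⟦key⟧ = {Cara, Lee, Sam, Tess, Xiu, Yan}
… ∩ ⟦under Eve⟧ = {Cara, Lee, Sam, Tess, Xiu, Yan} ∩ {Cara, Eve, Lee, Sam, Tess, Yan} = {Cara, Lee, Sam, Tess, Yan}
… ∩ ⟦above Cara⟧ = {Cara, Lee, Sam, Tess, Yan} ∩ {Cara, Lee, Sam, Wes, Yan} = {Cara, Lee, Sam, Yan}
… ∩ ⟦painted⟧ = {Cara, Lee, Sam, Yan} ∩ {Eve, Lee, Sam} = {Lee, Sam}
So ⟦painted key under Eve above Cara⟧ = {Lee, Sam}.

{Lee, Sam}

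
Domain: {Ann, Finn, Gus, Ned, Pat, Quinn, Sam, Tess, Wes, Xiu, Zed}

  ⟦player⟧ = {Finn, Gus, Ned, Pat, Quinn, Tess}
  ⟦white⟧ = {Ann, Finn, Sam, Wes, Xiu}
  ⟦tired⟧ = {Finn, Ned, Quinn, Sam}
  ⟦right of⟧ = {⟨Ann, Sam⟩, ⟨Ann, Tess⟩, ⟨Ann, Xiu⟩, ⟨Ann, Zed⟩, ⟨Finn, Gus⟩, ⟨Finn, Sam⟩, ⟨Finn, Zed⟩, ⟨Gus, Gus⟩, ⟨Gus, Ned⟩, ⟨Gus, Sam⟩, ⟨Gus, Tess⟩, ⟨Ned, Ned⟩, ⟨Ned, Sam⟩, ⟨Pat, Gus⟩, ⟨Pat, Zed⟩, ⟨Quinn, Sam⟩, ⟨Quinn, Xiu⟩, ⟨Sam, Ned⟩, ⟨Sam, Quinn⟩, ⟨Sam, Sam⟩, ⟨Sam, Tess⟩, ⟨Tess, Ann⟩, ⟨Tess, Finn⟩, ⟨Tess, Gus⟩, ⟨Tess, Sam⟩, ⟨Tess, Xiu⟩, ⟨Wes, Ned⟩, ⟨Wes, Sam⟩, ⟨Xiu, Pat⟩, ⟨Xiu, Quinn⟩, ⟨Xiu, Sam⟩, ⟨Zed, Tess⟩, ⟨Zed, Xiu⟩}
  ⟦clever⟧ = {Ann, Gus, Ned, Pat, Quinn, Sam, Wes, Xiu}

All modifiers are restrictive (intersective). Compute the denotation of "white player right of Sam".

{Finn}

⟦right of Sam⟧ = {x : ⟨x, Sam⟩ ∈ ⟦right of⟧} = {Ann, Finn, Gus, Ned, Quinn, Sam, Tess, Wes, Xiu}
⟦player⟧ = {Finn, Gus, Ned, Pat, Quinn, Tess}
… ∩ ⟦right of Sam⟧ = {Finn, Gus, Ned, Pat, Quinn, Tess} ∩ {Ann, Finn, Gus, Ned, Quinn, Sam, Tess, Wes, Xiu} = {Finn, Gus, Ned, Quinn, Tess}
… ∩ ⟦white⟧ = {Finn, Gus, Ned, Quinn, Tess} ∩ {Ann, Finn, Sam, Wes, Xiu} = {Finn}
So ⟦white player right of Sam⟧ = {Finn}.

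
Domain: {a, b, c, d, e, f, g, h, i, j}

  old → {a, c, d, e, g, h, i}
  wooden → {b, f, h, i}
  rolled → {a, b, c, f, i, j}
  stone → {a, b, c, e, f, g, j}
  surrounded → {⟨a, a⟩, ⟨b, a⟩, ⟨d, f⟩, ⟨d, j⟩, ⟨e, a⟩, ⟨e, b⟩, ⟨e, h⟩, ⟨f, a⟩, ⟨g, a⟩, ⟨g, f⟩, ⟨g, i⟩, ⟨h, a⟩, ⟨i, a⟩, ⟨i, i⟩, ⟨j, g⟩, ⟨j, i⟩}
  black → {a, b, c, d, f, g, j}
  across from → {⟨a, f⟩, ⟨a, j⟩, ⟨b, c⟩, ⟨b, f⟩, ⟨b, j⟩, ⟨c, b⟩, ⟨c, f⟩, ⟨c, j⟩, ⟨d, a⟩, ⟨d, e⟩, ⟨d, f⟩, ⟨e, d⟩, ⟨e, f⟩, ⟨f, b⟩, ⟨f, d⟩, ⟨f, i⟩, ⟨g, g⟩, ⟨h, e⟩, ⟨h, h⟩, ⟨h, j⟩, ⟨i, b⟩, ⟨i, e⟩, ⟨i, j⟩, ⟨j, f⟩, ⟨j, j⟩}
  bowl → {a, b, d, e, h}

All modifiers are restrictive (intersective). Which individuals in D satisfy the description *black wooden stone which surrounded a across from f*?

{b}

⟦which surrounded a⟧ = {x : ⟨x, a⟩ ∈ ⟦surrounded⟧} = {a, b, e, f, g, h, i}
⟦across from f⟧ = {x : ⟨x, f⟩ ∈ ⟦across from⟧} = {a, b, c, d, e, j}
⟦stone⟧ = {a, b, c, e, f, g, j}
… ∩ ⟦which surrounded a⟧ = {a, b, c, e, f, g, j} ∩ {a, b, e, f, g, h, i} = {a, b, e, f, g}
… ∩ ⟦across from f⟧ = {a, b, e, f, g} ∩ {a, b, c, d, e, j} = {a, b, e}
… ∩ ⟦black⟧ = {a, b, e} ∩ {a, b, c, d, f, g, j} = {a, b}
… ∩ ⟦wooden⟧ = {a, b} ∩ {b, f, h, i} = {b}
So ⟦black wooden stone which surrounded a across from f⟧ = {b}.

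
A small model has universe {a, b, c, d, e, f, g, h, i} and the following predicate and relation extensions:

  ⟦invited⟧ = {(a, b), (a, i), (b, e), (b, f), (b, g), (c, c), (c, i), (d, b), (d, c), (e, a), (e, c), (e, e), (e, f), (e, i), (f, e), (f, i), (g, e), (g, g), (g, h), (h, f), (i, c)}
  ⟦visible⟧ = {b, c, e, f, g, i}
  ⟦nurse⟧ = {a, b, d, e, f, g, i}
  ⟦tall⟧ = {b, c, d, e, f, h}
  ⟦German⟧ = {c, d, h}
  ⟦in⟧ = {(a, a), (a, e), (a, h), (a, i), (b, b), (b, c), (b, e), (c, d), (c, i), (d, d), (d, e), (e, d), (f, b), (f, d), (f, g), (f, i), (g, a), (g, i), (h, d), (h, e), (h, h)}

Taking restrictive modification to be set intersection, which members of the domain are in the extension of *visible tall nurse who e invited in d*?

⟦who e invited⟧ = {x : ⟨e, x⟩ ∈ ⟦invited⟧} = {a, c, e, f, i}
⟦in d⟧ = {x : ⟨x, d⟩ ∈ ⟦in⟧} = {c, d, e, f, h}
⟦nurse⟧ = {a, b, d, e, f, g, i}
… ∩ ⟦who e invited⟧ = {a, b, d, e, f, g, i} ∩ {a, c, e, f, i} = {a, e, f, i}
… ∩ ⟦in d⟧ = {a, e, f, i} ∩ {c, d, e, f, h} = {e, f}
… ∩ ⟦visible⟧ = {e, f} ∩ {b, c, e, f, g, i} = {e, f}
… ∩ ⟦tall⟧ = {e, f} ∩ {b, c, d, e, f, h} = {e, f}
So ⟦visible tall nurse who e invited in d⟧ = {e, f}.

{e, f}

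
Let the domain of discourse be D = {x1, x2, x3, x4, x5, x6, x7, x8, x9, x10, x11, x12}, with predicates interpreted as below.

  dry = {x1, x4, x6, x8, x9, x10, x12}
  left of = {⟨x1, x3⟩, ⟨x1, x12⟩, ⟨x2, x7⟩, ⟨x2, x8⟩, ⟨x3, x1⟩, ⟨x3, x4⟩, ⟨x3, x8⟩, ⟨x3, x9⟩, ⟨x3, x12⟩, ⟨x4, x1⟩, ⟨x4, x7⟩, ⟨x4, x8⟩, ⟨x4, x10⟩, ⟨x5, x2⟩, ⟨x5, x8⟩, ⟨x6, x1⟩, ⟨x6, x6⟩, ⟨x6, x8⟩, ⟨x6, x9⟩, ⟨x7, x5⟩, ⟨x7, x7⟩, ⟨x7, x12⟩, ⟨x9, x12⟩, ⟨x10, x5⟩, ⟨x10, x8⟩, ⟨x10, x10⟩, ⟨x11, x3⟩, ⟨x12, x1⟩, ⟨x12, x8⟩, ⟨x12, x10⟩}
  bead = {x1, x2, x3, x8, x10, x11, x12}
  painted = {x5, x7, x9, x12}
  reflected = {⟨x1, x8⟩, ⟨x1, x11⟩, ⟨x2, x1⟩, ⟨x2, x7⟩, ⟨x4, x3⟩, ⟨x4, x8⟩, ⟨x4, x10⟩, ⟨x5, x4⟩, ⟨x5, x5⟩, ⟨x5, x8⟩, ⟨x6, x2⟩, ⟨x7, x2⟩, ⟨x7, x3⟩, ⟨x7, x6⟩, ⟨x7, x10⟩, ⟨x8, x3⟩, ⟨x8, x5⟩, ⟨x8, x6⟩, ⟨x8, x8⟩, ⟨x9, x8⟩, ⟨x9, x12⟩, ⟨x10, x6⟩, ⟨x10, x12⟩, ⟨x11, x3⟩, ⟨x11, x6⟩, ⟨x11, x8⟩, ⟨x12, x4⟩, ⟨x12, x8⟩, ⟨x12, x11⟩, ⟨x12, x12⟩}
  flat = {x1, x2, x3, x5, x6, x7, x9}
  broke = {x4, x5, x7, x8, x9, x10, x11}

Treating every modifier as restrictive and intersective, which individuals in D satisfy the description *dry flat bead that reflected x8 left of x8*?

{}

⟦that reflected x8⟧ = {x : ⟨x, x8⟩ ∈ ⟦reflected⟧} = {x1, x4, x5, x8, x9, x11, x12}
⟦left of x8⟧ = {x : ⟨x, x8⟩ ∈ ⟦left of⟧} = {x2, x3, x4, x5, x6, x10, x12}
⟦bead⟧ = {x1, x2, x3, x8, x10, x11, x12}
… ∩ ⟦that reflected x8⟧ = {x1, x2, x3, x8, x10, x11, x12} ∩ {x1, x4, x5, x8, x9, x11, x12} = {x1, x8, x11, x12}
… ∩ ⟦left of x8⟧ = {x1, x8, x11, x12} ∩ {x2, x3, x4, x5, x6, x10, x12} = {x12}
… ∩ ⟦dry⟧ = {x12} ∩ {x1, x4, x6, x8, x9, x10, x12} = {x12}
… ∩ ⟦flat⟧ = {x12} ∩ {x1, x2, x3, x5, x6, x7, x9} = ∅
So ⟦dry flat bead that reflected x8 left of x8⟧ = {}.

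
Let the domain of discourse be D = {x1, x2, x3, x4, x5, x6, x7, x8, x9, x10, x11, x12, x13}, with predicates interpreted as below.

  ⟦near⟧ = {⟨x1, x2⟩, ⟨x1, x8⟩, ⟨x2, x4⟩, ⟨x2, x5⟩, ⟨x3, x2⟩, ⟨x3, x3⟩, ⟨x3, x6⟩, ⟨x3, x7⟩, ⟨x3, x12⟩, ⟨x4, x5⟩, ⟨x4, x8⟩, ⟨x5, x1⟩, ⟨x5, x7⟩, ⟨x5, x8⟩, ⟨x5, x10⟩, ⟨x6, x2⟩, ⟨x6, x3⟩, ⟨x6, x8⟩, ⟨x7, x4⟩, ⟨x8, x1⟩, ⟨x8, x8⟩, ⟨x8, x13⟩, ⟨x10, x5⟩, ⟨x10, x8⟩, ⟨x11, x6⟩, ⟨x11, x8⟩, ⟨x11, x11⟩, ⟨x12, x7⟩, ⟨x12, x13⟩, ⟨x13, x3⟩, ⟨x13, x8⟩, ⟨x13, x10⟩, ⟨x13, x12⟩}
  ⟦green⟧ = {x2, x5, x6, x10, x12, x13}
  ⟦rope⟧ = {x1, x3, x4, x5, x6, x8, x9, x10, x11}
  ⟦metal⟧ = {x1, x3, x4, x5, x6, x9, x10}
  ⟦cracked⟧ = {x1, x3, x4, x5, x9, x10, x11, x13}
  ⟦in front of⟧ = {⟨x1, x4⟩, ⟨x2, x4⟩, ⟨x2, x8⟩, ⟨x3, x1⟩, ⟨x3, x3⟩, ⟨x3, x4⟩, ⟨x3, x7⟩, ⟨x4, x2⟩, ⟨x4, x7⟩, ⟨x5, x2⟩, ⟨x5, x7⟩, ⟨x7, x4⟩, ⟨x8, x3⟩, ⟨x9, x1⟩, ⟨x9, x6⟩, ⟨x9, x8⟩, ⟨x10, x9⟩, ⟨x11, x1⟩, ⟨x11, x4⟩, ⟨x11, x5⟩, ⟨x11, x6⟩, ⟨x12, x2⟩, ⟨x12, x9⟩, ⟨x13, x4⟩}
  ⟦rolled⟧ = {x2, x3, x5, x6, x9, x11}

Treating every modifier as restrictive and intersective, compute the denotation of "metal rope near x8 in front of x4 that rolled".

∅

⟦near x8⟧ = {x : ⟨x, x8⟩ ∈ ⟦near⟧} = {x1, x4, x5, x6, x8, x10, x11, x13}
⟦in front of x4⟧ = {x : ⟨x, x4⟩ ∈ ⟦in front of⟧} = {x1, x2, x3, x7, x11, x13}
⟦that rolled⟧ = ⟦rolled⟧ = {x2, x3, x5, x6, x9, x11}
⟦rope⟧ = {x1, x3, x4, x5, x6, x8, x9, x10, x11}
… ∩ ⟦near x8⟧ = {x1, x3, x4, x5, x6, x8, x9, x10, x11} ∩ {x1, x4, x5, x6, x8, x10, x11, x13} = {x1, x4, x5, x6, x8, x10, x11}
… ∩ ⟦in front of x4⟧ = {x1, x4, x5, x6, x8, x10, x11} ∩ {x1, x2, x3, x7, x11, x13} = {x1, x11}
… ∩ ⟦that rolled⟧ = {x1, x11} ∩ {x2, x3, x5, x6, x9, x11} = {x11}
… ∩ ⟦metal⟧ = {x11} ∩ {x1, x3, x4, x5, x6, x9, x10} = ∅
So ⟦metal rope near x8 in front of x4 that rolled⟧ = ∅.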